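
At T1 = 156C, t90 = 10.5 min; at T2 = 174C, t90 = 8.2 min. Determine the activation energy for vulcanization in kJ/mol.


T1 = 429.15 K, T2 = 447.15 K
1/T1 - 1/T2 = 9.3802e-05
ln(t1/t2) = ln(10.5/8.2) = 0.2472
Ea = 8.314 * 0.2472 / 9.3802e-05 = 21913.9436 J/mol
Ea = 21.91 kJ/mol

21.91 kJ/mol


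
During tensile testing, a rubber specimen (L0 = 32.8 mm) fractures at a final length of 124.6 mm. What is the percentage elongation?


Elongation = (Lf - L0) / L0 * 100
= (124.6 - 32.8) / 32.8 * 100
= 91.8 / 32.8 * 100
= 279.9%

279.9%


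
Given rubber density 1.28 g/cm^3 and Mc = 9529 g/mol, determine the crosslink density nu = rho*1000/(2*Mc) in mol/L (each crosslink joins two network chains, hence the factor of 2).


nu = rho * 1000 / (2 * Mc)
nu = 1.28 * 1000 / (2 * 9529)
nu = 1280.0 / 19058
nu = 0.0672 mol/L

0.0672 mol/L


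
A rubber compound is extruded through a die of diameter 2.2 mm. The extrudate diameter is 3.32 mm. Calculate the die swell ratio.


Die swell ratio = D_extrudate / D_die
= 3.32 / 2.2
= 1.509

Die swell = 1.509


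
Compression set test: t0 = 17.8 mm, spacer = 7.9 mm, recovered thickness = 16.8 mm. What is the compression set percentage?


CS = (t0 - recovered) / (t0 - ts) * 100
= (17.8 - 16.8) / (17.8 - 7.9) * 100
= 1.0 / 9.9 * 100
= 10.1%

10.1%


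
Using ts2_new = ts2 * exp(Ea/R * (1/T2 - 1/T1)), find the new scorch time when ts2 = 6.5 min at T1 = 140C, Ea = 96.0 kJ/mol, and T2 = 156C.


Convert temperatures: T1 = 140 + 273.15 = 413.15 K, T2 = 156 + 273.15 = 429.15 K
ts2_new = 6.5 * exp(96000 / 8.314 * (1/429.15 - 1/413.15))
1/T2 - 1/T1 = -9.0241e-05
ts2_new = 2.29 min

2.29 min


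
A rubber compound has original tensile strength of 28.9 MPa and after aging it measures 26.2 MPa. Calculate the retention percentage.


Retention = aged / original * 100
= 26.2 / 28.9 * 100
= 90.7%

90.7%


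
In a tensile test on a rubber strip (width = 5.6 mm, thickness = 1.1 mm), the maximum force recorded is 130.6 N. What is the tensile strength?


Area = width * thickness = 5.6 * 1.1 = 6.16 mm^2
TS = force / area = 130.6 / 6.16 = 21.2 MPa

21.2 MPa


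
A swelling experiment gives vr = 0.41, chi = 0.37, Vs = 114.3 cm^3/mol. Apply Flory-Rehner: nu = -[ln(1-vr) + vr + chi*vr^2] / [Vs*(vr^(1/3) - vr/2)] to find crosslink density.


ln(1 - vr) = ln(1 - 0.41) = -0.5276
Numerator = -((-0.5276) + 0.41 + 0.37 * 0.41^2) = 0.0554
Denominator = 114.3 * (0.41^(1/3) - 0.41/2) = 61.4815
nu = 0.0554 / 61.4815 = 9.0167e-04 mol/cm^3

9.0167e-04 mol/cm^3


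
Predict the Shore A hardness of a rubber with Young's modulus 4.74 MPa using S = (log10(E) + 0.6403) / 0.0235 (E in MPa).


log10(E) = 0.0235*S - 0.6403  =>  S = (log10(E) + 0.6403) / 0.0235
log10(4.74) = 0.675778
S = (0.675778 + 0.6403) / 0.0235 = 1.316078 / 0.0235
S = 56.0

Shore A = 56.0


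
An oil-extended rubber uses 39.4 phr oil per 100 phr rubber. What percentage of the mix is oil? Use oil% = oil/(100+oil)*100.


Oil % = oil / (100 + oil) * 100
= 39.4 / (100 + 39.4) * 100
= 39.4 / 139.4 * 100
= 28.26%

28.26%


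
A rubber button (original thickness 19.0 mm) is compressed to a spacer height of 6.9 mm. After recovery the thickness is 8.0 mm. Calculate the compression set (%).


CS = (t0 - recovered) / (t0 - ts) * 100
= (19.0 - 8.0) / (19.0 - 6.9) * 100
= 11.0 / 12.1 * 100
= 90.9%

90.9%


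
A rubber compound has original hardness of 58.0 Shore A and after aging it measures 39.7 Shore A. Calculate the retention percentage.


Retention = aged / original * 100
= 39.7 / 58.0 * 100
= 68.4%

68.4%


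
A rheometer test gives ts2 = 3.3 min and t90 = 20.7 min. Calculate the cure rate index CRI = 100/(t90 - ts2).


CRI = 100 / (t90 - ts2)
= 100 / (20.7 - 3.3)
= 100 / 17.4
= 5.75 min^-1

5.75 min^-1


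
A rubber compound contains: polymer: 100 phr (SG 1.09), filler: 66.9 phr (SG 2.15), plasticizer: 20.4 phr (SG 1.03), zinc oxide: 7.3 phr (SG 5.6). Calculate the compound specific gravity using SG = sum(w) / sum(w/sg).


Sum of weights = 194.6
Volume contributions:
  polymer: 100/1.09 = 91.7431
  filler: 66.9/2.15 = 31.1163
  plasticizer: 20.4/1.03 = 19.8058
  zinc oxide: 7.3/5.6 = 1.3036
Sum of volumes = 143.9688
SG = 194.6 / 143.9688 = 1.352

SG = 1.352


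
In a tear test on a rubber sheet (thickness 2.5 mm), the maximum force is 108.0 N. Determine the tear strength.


Tear strength = force / thickness
= 108.0 / 2.5
= 43.2 N/mm

43.2 N/mm


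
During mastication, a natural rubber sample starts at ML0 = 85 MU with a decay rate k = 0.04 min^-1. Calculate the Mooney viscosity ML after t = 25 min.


ML = ML0 * exp(-k * t)
ML = 85 * exp(-0.04 * 25)
ML = 85 * 0.3679
ML = 31.27 MU

31.27 MU


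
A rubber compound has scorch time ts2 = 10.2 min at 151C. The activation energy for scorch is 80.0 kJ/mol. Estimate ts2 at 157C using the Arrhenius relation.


Convert temperatures: T1 = 151 + 273.15 = 424.15 K, T2 = 157 + 273.15 = 430.15 K
ts2_new = 10.2 * exp(80000 / 8.314 * (1/430.15 - 1/424.15))
1/T2 - 1/T1 = -3.2886e-05
ts2_new = 7.43 min

7.43 min


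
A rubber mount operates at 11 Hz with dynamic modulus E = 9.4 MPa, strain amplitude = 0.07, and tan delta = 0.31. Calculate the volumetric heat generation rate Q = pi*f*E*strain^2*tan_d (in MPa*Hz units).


Q = pi * f * E * strain^2 * tan_d
= pi * 11 * 9.4 * 0.07^2 * 0.31
= pi * 11 * 9.4 * 0.0049 * 0.31
= 0.4934

Q = 0.4934


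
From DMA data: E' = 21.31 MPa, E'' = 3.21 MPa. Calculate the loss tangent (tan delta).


tan delta = E'' / E'
= 3.21 / 21.31
= 0.1506

tan delta = 0.1506


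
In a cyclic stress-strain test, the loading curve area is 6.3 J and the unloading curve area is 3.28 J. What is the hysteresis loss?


Hysteresis loss = loading - unloading
= 6.3 - 3.28
= 3.02 J

3.02 J


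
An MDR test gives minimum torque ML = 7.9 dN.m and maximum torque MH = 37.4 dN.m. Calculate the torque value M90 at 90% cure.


M90 = ML + 0.9 * (MH - ML)
M90 = 7.9 + 0.9 * (37.4 - 7.9)
M90 = 7.9 + 0.9 * 29.5
M90 = 34.45 dN.m

34.45 dN.m


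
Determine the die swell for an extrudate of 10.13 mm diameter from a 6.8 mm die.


Die swell ratio = D_extrudate / D_die
= 10.13 / 6.8
= 1.49

Die swell = 1.49


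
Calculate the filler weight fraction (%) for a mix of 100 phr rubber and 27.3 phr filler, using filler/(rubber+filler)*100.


Filler % = filler / (rubber + filler) * 100
= 27.3 / (100 + 27.3) * 100
= 27.3 / 127.3 * 100
= 21.45%

21.45%


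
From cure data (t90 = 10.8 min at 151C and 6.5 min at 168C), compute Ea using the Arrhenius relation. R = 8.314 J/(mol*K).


T1 = 424.15 K, T2 = 441.15 K
1/T1 - 1/T2 = 9.0854e-05
ln(t1/t2) = ln(10.8/6.5) = 0.5077
Ea = 8.314 * 0.5077 / 9.0854e-05 = 46463.4675 J/mol
Ea = 46.46 kJ/mol

46.46 kJ/mol


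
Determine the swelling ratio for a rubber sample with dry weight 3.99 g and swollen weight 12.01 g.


Q = W_swollen / W_dry
Q = 12.01 / 3.99
Q = 3.01

Q = 3.01


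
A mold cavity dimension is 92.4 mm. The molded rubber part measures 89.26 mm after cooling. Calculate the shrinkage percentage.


Shrinkage = (mold - part) / mold * 100
= (92.4 - 89.26) / 92.4 * 100
= 3.14 / 92.4 * 100
= 3.4%

3.4%


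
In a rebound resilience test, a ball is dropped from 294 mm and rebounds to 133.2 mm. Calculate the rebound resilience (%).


Resilience = h_rebound / h_drop * 100
= 133.2 / 294 * 100
= 45.3%

45.3%


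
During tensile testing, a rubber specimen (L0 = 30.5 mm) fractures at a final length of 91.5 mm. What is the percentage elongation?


Elongation = (Lf - L0) / L0 * 100
= (91.5 - 30.5) / 30.5 * 100
= 61.0 / 30.5 * 100
= 200.0%

200.0%


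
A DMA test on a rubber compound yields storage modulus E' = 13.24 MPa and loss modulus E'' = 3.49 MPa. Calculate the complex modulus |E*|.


|E*| = sqrt(E'^2 + E''^2)
= sqrt(13.24^2 + 3.49^2)
= sqrt(175.2976 + 12.1801)
= 13.692 MPa

13.692 MPa


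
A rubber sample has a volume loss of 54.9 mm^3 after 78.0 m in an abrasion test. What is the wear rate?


Rate = volume_loss / distance
= 54.9 / 78.0
= 0.704 mm^3/m

0.704 mm^3/m


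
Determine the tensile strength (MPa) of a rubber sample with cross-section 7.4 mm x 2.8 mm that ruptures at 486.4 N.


Area = width * thickness = 7.4 * 2.8 = 20.72 mm^2
TS = force / area = 486.4 / 20.72 = 23.47 MPa

23.47 MPa


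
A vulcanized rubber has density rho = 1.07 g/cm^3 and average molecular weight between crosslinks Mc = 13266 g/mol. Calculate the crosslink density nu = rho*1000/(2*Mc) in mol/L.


nu = rho * 1000 / (2 * Mc)
nu = 1.07 * 1000 / (2 * 13266)
nu = 1070.0 / 26532
nu = 0.0403 mol/L

0.0403 mol/L


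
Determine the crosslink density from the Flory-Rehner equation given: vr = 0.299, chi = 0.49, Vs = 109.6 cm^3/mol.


ln(1 - vr) = ln(1 - 0.299) = -0.3552
Numerator = -((-0.3552) + 0.299 + 0.49 * 0.299^2) = 0.0124
Denominator = 109.6 * (0.299^(1/3) - 0.299/2) = 56.9030
nu = 0.0124 / 56.9030 = 2.1863e-04 mol/cm^3

2.1863e-04 mol/cm^3


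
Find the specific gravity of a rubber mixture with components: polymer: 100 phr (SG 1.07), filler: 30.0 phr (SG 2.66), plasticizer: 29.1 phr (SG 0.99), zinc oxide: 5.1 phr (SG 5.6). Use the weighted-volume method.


Sum of weights = 164.2
Volume contributions:
  polymer: 100/1.07 = 93.4579
  filler: 30.0/2.66 = 11.2782
  plasticizer: 29.1/0.99 = 29.3939
  zinc oxide: 5.1/5.6 = 0.9107
Sum of volumes = 135.0408
SG = 164.2 / 135.0408 = 1.216

SG = 1.216


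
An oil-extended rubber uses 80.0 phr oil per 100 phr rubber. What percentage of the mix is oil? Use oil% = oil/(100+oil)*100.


Oil % = oil / (100 + oil) * 100
= 80.0 / (100 + 80.0) * 100
= 80.0 / 180.0 * 100
= 44.44%

44.44%


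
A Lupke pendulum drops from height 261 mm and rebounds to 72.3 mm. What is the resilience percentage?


Resilience = h_rebound / h_drop * 100
= 72.3 / 261 * 100
= 27.7%

27.7%


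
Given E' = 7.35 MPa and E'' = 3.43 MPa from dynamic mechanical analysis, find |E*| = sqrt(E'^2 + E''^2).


|E*| = sqrt(E'^2 + E''^2)
= sqrt(7.35^2 + 3.43^2)
= sqrt(54.0225 + 11.7649)
= 8.111 MPa

8.111 MPa


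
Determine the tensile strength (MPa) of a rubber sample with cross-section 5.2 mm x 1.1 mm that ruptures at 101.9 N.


Area = width * thickness = 5.2 * 1.1 = 5.72 mm^2
TS = force / area = 101.9 / 5.72 = 17.81 MPa

17.81 MPa


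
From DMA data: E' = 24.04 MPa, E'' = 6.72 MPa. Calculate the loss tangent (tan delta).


tan delta = E'' / E'
= 6.72 / 24.04
= 0.2795

tan delta = 0.2795


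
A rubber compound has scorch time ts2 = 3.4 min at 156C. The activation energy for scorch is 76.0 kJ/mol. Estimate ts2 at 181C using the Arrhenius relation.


Convert temperatures: T1 = 156 + 273.15 = 429.15 K, T2 = 181 + 273.15 = 454.15 K
ts2_new = 3.4 * exp(76000 / 8.314 * (1/454.15 - 1/429.15))
1/T2 - 1/T1 = -1.2827e-04
ts2_new = 1.05 min

1.05 min


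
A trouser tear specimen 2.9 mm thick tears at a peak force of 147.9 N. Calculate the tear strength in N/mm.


Tear strength = force / thickness
= 147.9 / 2.9
= 51.0 N/mm

51.0 N/mm


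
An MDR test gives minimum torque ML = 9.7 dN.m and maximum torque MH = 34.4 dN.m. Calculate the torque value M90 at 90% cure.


M90 = ML + 0.9 * (MH - ML)
M90 = 9.7 + 0.9 * (34.4 - 9.7)
M90 = 9.7 + 0.9 * 24.7
M90 = 31.93 dN.m

31.93 dN.m


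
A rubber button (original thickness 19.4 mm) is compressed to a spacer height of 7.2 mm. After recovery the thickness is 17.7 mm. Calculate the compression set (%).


CS = (t0 - recovered) / (t0 - ts) * 100
= (19.4 - 17.7) / (19.4 - 7.2) * 100
= 1.7 / 12.2 * 100
= 13.9%

13.9%


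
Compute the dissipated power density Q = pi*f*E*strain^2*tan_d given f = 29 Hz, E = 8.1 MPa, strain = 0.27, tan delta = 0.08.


Q = pi * f * E * strain^2 * tan_d
= pi * 29 * 8.1 * 0.27^2 * 0.08
= pi * 29 * 8.1 * 0.0729 * 0.08
= 4.3038

Q = 4.3038


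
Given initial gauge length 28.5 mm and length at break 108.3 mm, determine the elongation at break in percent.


Elongation = (Lf - L0) / L0 * 100
= (108.3 - 28.5) / 28.5 * 100
= 79.8 / 28.5 * 100
= 280.0%

280.0%


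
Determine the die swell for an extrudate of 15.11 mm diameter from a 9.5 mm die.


Die swell ratio = D_extrudate / D_die
= 15.11 / 9.5
= 1.591

Die swell = 1.591


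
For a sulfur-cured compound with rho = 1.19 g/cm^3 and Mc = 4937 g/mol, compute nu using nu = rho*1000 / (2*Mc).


nu = rho * 1000 / (2 * Mc)
nu = 1.19 * 1000 / (2 * 4937)
nu = 1190.0 / 9874
nu = 0.1205 mol/L

0.1205 mol/L


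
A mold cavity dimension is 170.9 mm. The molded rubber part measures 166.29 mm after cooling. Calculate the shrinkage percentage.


Shrinkage = (mold - part) / mold * 100
= (170.9 - 166.29) / 170.9 * 100
= 4.61 / 170.9 * 100
= 2.7%

2.7%


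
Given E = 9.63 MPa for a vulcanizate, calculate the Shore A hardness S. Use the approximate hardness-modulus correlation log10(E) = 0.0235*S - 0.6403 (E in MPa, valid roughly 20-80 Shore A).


log10(E) = 0.0235*S - 0.6403  =>  S = (log10(E) + 0.6403) / 0.0235
log10(9.63) = 0.983626
S = (0.983626 + 0.6403) / 0.0235 = 1.623926 / 0.0235
S = 69.1

Shore A = 69.1


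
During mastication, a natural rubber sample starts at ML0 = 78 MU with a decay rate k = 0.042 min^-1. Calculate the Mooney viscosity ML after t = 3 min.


ML = ML0 * exp(-k * t)
ML = 78 * exp(-0.042 * 3)
ML = 78 * 0.8816
ML = 68.77 MU

68.77 MU


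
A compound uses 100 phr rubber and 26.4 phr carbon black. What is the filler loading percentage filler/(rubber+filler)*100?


Filler % = filler / (rubber + filler) * 100
= 26.4 / (100 + 26.4) * 100
= 26.4 / 126.4 * 100
= 20.89%

20.89%


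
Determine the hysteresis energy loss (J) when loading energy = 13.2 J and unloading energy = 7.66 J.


Hysteresis loss = loading - unloading
= 13.2 - 7.66
= 5.54 J

5.54 J


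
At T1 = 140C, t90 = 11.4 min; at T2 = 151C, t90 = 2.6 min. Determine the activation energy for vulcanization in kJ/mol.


T1 = 413.15 K, T2 = 424.15 K
1/T1 - 1/T2 = 6.2772e-05
ln(t1/t2) = ln(11.4/2.6) = 1.4781
Ea = 8.314 * 1.4781 / 6.2772e-05 = 195771.2626 J/mol
Ea = 195.77 kJ/mol

195.77 kJ/mol


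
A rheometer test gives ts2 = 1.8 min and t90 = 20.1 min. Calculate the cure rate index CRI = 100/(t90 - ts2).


CRI = 100 / (t90 - ts2)
= 100 / (20.1 - 1.8)
= 100 / 18.3
= 5.46 min^-1

5.46 min^-1


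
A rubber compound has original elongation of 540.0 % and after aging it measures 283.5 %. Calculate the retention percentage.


Retention = aged / original * 100
= 283.5 / 540.0 * 100
= 52.5%

52.5%


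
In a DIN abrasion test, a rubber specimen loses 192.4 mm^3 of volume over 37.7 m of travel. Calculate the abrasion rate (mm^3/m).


Rate = volume_loss / distance
= 192.4 / 37.7
= 5.103 mm^3/m

5.103 mm^3/m


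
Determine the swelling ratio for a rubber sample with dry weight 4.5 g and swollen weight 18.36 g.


Q = W_swollen / W_dry
Q = 18.36 / 4.5
Q = 4.08

Q = 4.08


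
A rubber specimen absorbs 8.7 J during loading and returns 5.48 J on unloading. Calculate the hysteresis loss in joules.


Hysteresis loss = loading - unloading
= 8.7 - 5.48
= 3.22 J

3.22 J


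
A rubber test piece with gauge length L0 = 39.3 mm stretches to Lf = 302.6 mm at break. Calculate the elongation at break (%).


Elongation = (Lf - L0) / L0 * 100
= (302.6 - 39.3) / 39.3 * 100
= 263.3 / 39.3 * 100
= 670.0%

670.0%


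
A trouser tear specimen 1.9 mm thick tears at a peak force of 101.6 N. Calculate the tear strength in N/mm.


Tear strength = force / thickness
= 101.6 / 1.9
= 53.47 N/mm

53.47 N/mm


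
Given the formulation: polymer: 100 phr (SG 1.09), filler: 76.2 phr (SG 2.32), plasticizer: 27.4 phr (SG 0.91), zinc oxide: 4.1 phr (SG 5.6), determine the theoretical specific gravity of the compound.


Sum of weights = 207.7
Volume contributions:
  polymer: 100/1.09 = 91.7431
  filler: 76.2/2.32 = 32.8448
  plasticizer: 27.4/0.91 = 30.1099
  zinc oxide: 4.1/5.6 = 0.7321
Sum of volumes = 155.4300
SG = 207.7 / 155.4300 = 1.336

SG = 1.336


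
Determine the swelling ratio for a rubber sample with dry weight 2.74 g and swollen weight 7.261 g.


Q = W_swollen / W_dry
Q = 7.261 / 2.74
Q = 2.65

Q = 2.65


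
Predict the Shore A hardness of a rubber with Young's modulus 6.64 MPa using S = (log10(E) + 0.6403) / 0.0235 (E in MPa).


log10(E) = 0.0235*S - 0.6403  =>  S = (log10(E) + 0.6403) / 0.0235
log10(6.64) = 0.822168
S = (0.822168 + 0.6403) / 0.0235 = 1.462468 / 0.0235
S = 62.2

Shore A = 62.2


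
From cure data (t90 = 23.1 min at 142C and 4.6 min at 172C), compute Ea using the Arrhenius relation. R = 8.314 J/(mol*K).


T1 = 415.15 K, T2 = 445.15 K
1/T1 - 1/T2 = 1.6233e-04
ln(t1/t2) = ln(23.1/4.6) = 1.6138
Ea = 8.314 * 1.6138 / 1.6233e-04 = 82650.1264 J/mol
Ea = 82.65 kJ/mol

82.65 kJ/mol


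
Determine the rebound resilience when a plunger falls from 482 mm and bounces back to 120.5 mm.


Resilience = h_rebound / h_drop * 100
= 120.5 / 482 * 100
= 25.0%

25.0%


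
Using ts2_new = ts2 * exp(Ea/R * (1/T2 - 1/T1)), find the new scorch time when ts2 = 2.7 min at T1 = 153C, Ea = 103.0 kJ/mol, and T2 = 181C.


Convert temperatures: T1 = 153 + 273.15 = 426.15 K, T2 = 181 + 273.15 = 454.15 K
ts2_new = 2.7 * exp(103000 / 8.314 * (1/454.15 - 1/426.15))
1/T2 - 1/T1 = -1.4468e-04
ts2_new = 0.45 min

0.45 min


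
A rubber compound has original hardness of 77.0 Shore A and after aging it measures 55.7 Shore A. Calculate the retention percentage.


Retention = aged / original * 100
= 55.7 / 77.0 * 100
= 72.3%

72.3%


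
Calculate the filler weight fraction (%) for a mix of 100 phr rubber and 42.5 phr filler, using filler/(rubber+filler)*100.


Filler % = filler / (rubber + filler) * 100
= 42.5 / (100 + 42.5) * 100
= 42.5 / 142.5 * 100
= 29.82%

29.82%


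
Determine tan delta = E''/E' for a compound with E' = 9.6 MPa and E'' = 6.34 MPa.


tan delta = E'' / E'
= 6.34 / 9.6
= 0.6604

tan delta = 0.6604


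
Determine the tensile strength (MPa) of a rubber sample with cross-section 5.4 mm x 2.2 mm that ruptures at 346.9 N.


Area = width * thickness = 5.4 * 2.2 = 11.88 mm^2
TS = force / area = 346.9 / 11.88 = 29.2 MPa

29.2 MPa


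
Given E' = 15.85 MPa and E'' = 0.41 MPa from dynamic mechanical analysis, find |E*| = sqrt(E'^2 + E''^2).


|E*| = sqrt(E'^2 + E''^2)
= sqrt(15.85^2 + 0.41^2)
= sqrt(251.2225 + 0.1681)
= 15.855 MPa

15.855 MPa


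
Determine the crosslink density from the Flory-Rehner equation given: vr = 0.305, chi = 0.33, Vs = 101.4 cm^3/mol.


ln(1 - vr) = ln(1 - 0.305) = -0.3638
Numerator = -((-0.3638) + 0.305 + 0.33 * 0.305^2) = 0.0281
Denominator = 101.4 * (0.305^(1/3) - 0.305/2) = 52.7920
nu = 0.0281 / 52.7920 = 5.3313e-04 mol/cm^3

5.3313e-04 mol/cm^3


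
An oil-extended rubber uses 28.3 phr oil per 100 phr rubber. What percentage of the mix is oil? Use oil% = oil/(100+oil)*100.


Oil % = oil / (100 + oil) * 100
= 28.3 / (100 + 28.3) * 100
= 28.3 / 128.3 * 100
= 22.06%

22.06%


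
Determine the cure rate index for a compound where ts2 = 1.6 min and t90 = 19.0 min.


CRI = 100 / (t90 - ts2)
= 100 / (19.0 - 1.6)
= 100 / 17.4
= 5.75 min^-1

5.75 min^-1


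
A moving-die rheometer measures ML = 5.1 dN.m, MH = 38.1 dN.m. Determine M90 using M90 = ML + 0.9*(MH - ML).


M90 = ML + 0.9 * (MH - ML)
M90 = 5.1 + 0.9 * (38.1 - 5.1)
M90 = 5.1 + 0.9 * 33.0
M90 = 34.8 dN.m

34.8 dN.m


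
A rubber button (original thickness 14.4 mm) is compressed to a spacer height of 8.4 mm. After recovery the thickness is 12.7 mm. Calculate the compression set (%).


CS = (t0 - recovered) / (t0 - ts) * 100
= (14.4 - 12.7) / (14.4 - 8.4) * 100
= 1.7 / 6.0 * 100
= 28.3%

28.3%


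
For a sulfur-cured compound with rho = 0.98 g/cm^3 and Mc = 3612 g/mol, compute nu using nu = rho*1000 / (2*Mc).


nu = rho * 1000 / (2 * Mc)
nu = 0.98 * 1000 / (2 * 3612)
nu = 980.0 / 7224
nu = 0.1357 mol/L

0.1357 mol/L


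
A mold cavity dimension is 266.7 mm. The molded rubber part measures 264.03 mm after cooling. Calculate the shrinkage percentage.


Shrinkage = (mold - part) / mold * 100
= (266.7 - 264.03) / 266.7 * 100
= 2.67 / 266.7 * 100
= 1.0%

1.0%


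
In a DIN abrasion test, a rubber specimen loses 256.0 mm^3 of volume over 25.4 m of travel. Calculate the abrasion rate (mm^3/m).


Rate = volume_loss / distance
= 256.0 / 25.4
= 10.079 mm^3/m

10.079 mm^3/m


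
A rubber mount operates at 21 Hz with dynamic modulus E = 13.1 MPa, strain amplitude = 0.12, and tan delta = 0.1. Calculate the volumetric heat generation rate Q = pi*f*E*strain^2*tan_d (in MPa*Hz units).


Q = pi * f * E * strain^2 * tan_d
= pi * 21 * 13.1 * 0.12^2 * 0.1
= pi * 21 * 13.1 * 0.0144 * 0.1
= 1.2445

Q = 1.2445


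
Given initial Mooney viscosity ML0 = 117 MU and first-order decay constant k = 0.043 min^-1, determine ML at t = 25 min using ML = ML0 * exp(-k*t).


ML = ML0 * exp(-k * t)
ML = 117 * exp(-0.043 * 25)
ML = 117 * 0.3413
ML = 39.93 MU

39.93 MU


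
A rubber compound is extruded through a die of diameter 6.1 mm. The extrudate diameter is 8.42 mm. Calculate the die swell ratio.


Die swell ratio = D_extrudate / D_die
= 8.42 / 6.1
= 1.38

Die swell = 1.38


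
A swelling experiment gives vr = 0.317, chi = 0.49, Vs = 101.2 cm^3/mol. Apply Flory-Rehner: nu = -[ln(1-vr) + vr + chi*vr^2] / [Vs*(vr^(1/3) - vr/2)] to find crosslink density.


ln(1 - vr) = ln(1 - 0.317) = -0.3813
Numerator = -((-0.3813) + 0.317 + 0.49 * 0.317^2) = 0.0150
Denominator = 101.2 * (0.317^(1/3) - 0.317/2) = 52.9626
nu = 0.0150 / 52.9626 = 2.8361e-04 mol/cm^3

2.8361e-04 mol/cm^3


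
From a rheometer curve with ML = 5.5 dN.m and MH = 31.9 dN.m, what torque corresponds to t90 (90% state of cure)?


M90 = ML + 0.9 * (MH - ML)
M90 = 5.5 + 0.9 * (31.9 - 5.5)
M90 = 5.5 + 0.9 * 26.4
M90 = 29.26 dN.m

29.26 dN.m


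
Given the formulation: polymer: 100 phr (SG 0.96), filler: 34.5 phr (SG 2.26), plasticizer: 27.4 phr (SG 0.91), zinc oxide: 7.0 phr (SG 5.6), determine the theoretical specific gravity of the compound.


Sum of weights = 168.9
Volume contributions:
  polymer: 100/0.96 = 104.1667
  filler: 34.5/2.26 = 15.2655
  plasticizer: 27.4/0.91 = 30.1099
  zinc oxide: 7.0/5.6 = 1.2500
Sum of volumes = 150.7920
SG = 168.9 / 150.7920 = 1.12

SG = 1.12


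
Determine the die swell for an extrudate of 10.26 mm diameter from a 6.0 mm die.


Die swell ratio = D_extrudate / D_die
= 10.26 / 6.0
= 1.71

Die swell = 1.71


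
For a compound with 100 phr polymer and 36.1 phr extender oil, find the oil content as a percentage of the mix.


Oil % = oil / (100 + oil) * 100
= 36.1 / (100 + 36.1) * 100
= 36.1 / 136.1 * 100
= 26.52%

26.52%


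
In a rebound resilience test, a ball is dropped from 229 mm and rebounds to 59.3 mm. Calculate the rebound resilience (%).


Resilience = h_rebound / h_drop * 100
= 59.3 / 229 * 100
= 25.9%

25.9%


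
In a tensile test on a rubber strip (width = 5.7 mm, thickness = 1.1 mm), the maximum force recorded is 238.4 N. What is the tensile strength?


Area = width * thickness = 5.7 * 1.1 = 6.27 mm^2
TS = force / area = 238.4 / 6.27 = 38.02 MPa

38.02 MPa


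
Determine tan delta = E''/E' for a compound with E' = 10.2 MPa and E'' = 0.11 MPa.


tan delta = E'' / E'
= 0.11 / 10.2
= 0.0108

tan delta = 0.0108


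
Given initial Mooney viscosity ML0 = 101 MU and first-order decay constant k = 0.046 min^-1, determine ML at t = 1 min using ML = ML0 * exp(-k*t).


ML = ML0 * exp(-k * t)
ML = 101 * exp(-0.046 * 1)
ML = 101 * 0.9550
ML = 96.46 MU

96.46 MU


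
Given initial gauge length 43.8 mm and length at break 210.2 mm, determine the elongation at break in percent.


Elongation = (Lf - L0) / L0 * 100
= (210.2 - 43.8) / 43.8 * 100
= 166.4 / 43.8 * 100
= 379.9%

379.9%


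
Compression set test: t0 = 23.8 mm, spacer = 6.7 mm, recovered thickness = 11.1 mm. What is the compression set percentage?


CS = (t0 - recovered) / (t0 - ts) * 100
= (23.8 - 11.1) / (23.8 - 6.7) * 100
= 12.7 / 17.1 * 100
= 74.3%

74.3%


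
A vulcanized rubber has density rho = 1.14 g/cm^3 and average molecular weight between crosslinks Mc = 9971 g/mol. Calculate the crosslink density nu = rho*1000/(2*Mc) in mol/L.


nu = rho * 1000 / (2 * Mc)
nu = 1.14 * 1000 / (2 * 9971)
nu = 1140.0 / 19942
nu = 0.0572 mol/L

0.0572 mol/L


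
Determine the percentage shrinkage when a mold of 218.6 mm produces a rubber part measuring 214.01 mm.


Shrinkage = (mold - part) / mold * 100
= (218.6 - 214.01) / 218.6 * 100
= 4.59 / 218.6 * 100
= 2.1%

2.1%


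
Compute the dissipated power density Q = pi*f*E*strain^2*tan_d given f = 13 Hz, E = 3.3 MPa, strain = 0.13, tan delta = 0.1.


Q = pi * f * E * strain^2 * tan_d
= pi * 13 * 3.3 * 0.13^2 * 0.1
= pi * 13 * 3.3 * 0.0169 * 0.1
= 0.2278

Q = 0.2278


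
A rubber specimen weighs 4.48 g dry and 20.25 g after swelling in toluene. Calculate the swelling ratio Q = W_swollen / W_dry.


Q = W_swollen / W_dry
Q = 20.25 / 4.48
Q = 4.52

Q = 4.52


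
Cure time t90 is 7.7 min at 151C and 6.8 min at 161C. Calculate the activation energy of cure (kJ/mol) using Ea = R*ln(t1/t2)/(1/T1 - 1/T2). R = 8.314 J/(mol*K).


T1 = 424.15 K, T2 = 434.15 K
1/T1 - 1/T2 = 5.4305e-05
ln(t1/t2) = ln(7.7/6.8) = 0.1243
Ea = 8.314 * 0.1243 / 5.4305e-05 = 19029.7222 J/mol
Ea = 19.03 kJ/mol

19.03 kJ/mol


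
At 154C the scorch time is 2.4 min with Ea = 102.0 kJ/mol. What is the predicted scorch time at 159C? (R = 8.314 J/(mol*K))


Convert temperatures: T1 = 154 + 273.15 = 427.15 K, T2 = 159 + 273.15 = 432.15 K
ts2_new = 2.4 * exp(102000 / 8.314 * (1/432.15 - 1/427.15))
1/T2 - 1/T1 = -2.7087e-05
ts2_new = 1.72 min

1.72 min


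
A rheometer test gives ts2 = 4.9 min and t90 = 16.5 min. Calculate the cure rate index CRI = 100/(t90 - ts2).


CRI = 100 / (t90 - ts2)
= 100 / (16.5 - 4.9)
= 100 / 11.6
= 8.62 min^-1

8.62 min^-1


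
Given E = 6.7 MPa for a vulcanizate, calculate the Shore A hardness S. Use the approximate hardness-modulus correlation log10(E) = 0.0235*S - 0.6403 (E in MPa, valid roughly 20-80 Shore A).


log10(E) = 0.0235*S - 0.6403  =>  S = (log10(E) + 0.6403) / 0.0235
log10(6.7) = 0.826075
S = (0.826075 + 0.6403) / 0.0235 = 1.466375 / 0.0235
S = 62.4

Shore A = 62.4


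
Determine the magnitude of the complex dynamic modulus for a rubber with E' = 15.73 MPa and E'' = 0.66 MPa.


|E*| = sqrt(E'^2 + E''^2)
= sqrt(15.73^2 + 0.66^2)
= sqrt(247.4329 + 0.4356)
= 15.744 MPa

15.744 MPa


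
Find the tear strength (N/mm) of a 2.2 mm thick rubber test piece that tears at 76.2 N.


Tear strength = force / thickness
= 76.2 / 2.2
= 34.64 N/mm

34.64 N/mm


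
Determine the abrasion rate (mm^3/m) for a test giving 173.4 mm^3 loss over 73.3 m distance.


Rate = volume_loss / distance
= 173.4 / 73.3
= 2.366 mm^3/m

2.366 mm^3/m


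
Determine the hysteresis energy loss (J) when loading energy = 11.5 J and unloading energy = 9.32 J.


Hysteresis loss = loading - unloading
= 11.5 - 9.32
= 2.18 J

2.18 J


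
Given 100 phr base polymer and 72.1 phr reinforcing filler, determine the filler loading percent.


Filler % = filler / (rubber + filler) * 100
= 72.1 / (100 + 72.1) * 100
= 72.1 / 172.1 * 100
= 41.89%

41.89%


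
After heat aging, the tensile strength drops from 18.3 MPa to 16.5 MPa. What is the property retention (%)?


Retention = aged / original * 100
= 16.5 / 18.3 * 100
= 90.2%

90.2%


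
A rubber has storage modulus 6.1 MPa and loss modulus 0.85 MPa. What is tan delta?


tan delta = E'' / E'
= 0.85 / 6.1
= 0.1393

tan delta = 0.1393


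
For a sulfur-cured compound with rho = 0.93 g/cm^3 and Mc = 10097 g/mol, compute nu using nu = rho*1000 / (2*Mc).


nu = rho * 1000 / (2 * Mc)
nu = 0.93 * 1000 / (2 * 10097)
nu = 930.0 / 20194
nu = 0.0461 mol/L

0.0461 mol/L


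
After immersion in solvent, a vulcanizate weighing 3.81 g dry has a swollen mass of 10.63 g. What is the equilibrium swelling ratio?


Q = W_swollen / W_dry
Q = 10.63 / 3.81
Q = 2.79

Q = 2.79


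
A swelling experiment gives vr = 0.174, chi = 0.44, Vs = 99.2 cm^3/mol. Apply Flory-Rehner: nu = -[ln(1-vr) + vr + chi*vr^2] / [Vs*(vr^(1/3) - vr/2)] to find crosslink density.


ln(1 - vr) = ln(1 - 0.174) = -0.1912
Numerator = -((-0.1912) + 0.174 + 0.44 * 0.174^2) = 0.0038
Denominator = 99.2 * (0.174^(1/3) - 0.174/2) = 46.7507
nu = 0.0038 / 46.7507 = 8.2118e-05 mol/cm^3

8.2118e-05 mol/cm^3


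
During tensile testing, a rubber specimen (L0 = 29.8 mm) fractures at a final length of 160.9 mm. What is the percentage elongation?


Elongation = (Lf - L0) / L0 * 100
= (160.9 - 29.8) / 29.8 * 100
= 131.1 / 29.8 * 100
= 439.9%

439.9%


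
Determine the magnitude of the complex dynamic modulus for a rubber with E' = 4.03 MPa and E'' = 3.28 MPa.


|E*| = sqrt(E'^2 + E''^2)
= sqrt(4.03^2 + 3.28^2)
= sqrt(16.2409 + 10.7584)
= 5.196 MPa

5.196 MPa


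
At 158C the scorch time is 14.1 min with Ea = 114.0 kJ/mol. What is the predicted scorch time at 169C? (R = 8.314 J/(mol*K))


Convert temperatures: T1 = 158 + 273.15 = 431.15 K, T2 = 169 + 273.15 = 442.15 K
ts2_new = 14.1 * exp(114000 / 8.314 * (1/442.15 - 1/431.15))
1/T2 - 1/T1 = -5.7703e-05
ts2_new = 6.39 min

6.39 min


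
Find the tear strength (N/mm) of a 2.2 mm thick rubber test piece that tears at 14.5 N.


Tear strength = force / thickness
= 14.5 / 2.2
= 6.59 N/mm

6.59 N/mm


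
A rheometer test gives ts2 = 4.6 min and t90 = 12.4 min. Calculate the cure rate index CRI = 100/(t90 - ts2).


CRI = 100 / (t90 - ts2)
= 100 / (12.4 - 4.6)
= 100 / 7.8
= 12.82 min^-1

12.82 min^-1


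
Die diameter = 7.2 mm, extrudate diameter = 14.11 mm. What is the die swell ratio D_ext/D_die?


Die swell ratio = D_extrudate / D_die
= 14.11 / 7.2
= 1.96

Die swell = 1.96


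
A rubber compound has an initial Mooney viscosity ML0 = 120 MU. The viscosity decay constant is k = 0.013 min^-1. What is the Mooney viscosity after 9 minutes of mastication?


ML = ML0 * exp(-k * t)
ML = 120 * exp(-0.013 * 9)
ML = 120 * 0.8896
ML = 106.75 MU

106.75 MU


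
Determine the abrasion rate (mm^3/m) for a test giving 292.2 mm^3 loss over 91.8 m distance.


Rate = volume_loss / distance
= 292.2 / 91.8
= 3.183 mm^3/m

3.183 mm^3/m


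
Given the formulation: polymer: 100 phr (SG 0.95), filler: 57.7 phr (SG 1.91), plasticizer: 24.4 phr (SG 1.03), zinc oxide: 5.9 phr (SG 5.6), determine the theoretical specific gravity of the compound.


Sum of weights = 188.0
Volume contributions:
  polymer: 100/0.95 = 105.2632
  filler: 57.7/1.91 = 30.2094
  plasticizer: 24.4/1.03 = 23.6893
  zinc oxide: 5.9/5.6 = 1.0536
Sum of volumes = 160.2155
SG = 188.0 / 160.2155 = 1.173

SG = 1.173


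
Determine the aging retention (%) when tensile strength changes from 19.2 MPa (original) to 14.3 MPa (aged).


Retention = aged / original * 100
= 14.3 / 19.2 * 100
= 74.5%

74.5%


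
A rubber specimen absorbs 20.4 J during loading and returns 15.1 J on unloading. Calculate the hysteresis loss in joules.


Hysteresis loss = loading - unloading
= 20.4 - 15.1
= 5.3 J

5.3 J


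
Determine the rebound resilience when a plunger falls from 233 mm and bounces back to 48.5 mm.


Resilience = h_rebound / h_drop * 100
= 48.5 / 233 * 100
= 20.8%

20.8%


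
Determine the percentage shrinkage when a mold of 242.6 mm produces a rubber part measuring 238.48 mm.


Shrinkage = (mold - part) / mold * 100
= (242.6 - 238.48) / 242.6 * 100
= 4.12 / 242.6 * 100
= 1.7%

1.7%


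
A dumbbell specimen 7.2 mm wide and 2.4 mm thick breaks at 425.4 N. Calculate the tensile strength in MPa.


Area = width * thickness = 7.2 * 2.4 = 17.28 mm^2
TS = force / area = 425.4 / 17.28 = 24.62 MPa

24.62 MPa


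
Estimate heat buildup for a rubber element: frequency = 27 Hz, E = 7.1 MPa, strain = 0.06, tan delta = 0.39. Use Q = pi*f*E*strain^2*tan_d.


Q = pi * f * E * strain^2 * tan_d
= pi * 27 * 7.1 * 0.06^2 * 0.39
= pi * 27 * 7.1 * 0.0036 * 0.39
= 0.8455

Q = 0.8455


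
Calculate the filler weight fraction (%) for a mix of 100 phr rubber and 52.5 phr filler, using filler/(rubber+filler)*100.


Filler % = filler / (rubber + filler) * 100
= 52.5 / (100 + 52.5) * 100
= 52.5 / 152.5 * 100
= 34.43%

34.43%


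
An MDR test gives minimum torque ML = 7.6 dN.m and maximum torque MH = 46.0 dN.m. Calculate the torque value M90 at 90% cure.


M90 = ML + 0.9 * (MH - ML)
M90 = 7.6 + 0.9 * (46.0 - 7.6)
M90 = 7.6 + 0.9 * 38.4
M90 = 42.16 dN.m

42.16 dN.m


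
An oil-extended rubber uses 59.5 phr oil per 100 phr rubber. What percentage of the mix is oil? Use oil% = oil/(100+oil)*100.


Oil % = oil / (100 + oil) * 100
= 59.5 / (100 + 59.5) * 100
= 59.5 / 159.5 * 100
= 37.3%

37.3%


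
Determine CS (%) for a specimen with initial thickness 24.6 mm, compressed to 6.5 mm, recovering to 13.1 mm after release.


CS = (t0 - recovered) / (t0 - ts) * 100
= (24.6 - 13.1) / (24.6 - 6.5) * 100
= 11.5 / 18.1 * 100
= 63.5%

63.5%


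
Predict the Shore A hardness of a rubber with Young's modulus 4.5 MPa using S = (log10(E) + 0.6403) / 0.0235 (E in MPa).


log10(E) = 0.0235*S - 0.6403  =>  S = (log10(E) + 0.6403) / 0.0235
log10(4.5) = 0.653213
S = (0.653213 + 0.6403) / 0.0235 = 1.293513 / 0.0235
S = 55.0

Shore A = 55.0


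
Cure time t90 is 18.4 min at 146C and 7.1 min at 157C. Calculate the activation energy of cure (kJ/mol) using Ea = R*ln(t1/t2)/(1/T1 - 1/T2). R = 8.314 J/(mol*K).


T1 = 419.15 K, T2 = 430.15 K
1/T1 - 1/T2 = 6.1010e-05
ln(t1/t2) = ln(18.4/7.1) = 0.9523
Ea = 8.314 * 0.9523 / 6.1010e-05 = 129765.8441 J/mol
Ea = 129.77 kJ/mol

129.77 kJ/mol


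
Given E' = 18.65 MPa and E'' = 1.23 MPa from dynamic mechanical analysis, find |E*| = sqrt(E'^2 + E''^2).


|E*| = sqrt(E'^2 + E''^2)
= sqrt(18.65^2 + 1.23^2)
= sqrt(347.8225 + 1.5129)
= 18.691 MPa

18.691 MPa


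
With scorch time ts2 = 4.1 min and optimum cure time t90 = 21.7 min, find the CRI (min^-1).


CRI = 100 / (t90 - ts2)
= 100 / (21.7 - 4.1)
= 100 / 17.6
= 5.68 min^-1

5.68 min^-1


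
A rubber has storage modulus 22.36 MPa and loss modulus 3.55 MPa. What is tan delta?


tan delta = E'' / E'
= 3.55 / 22.36
= 0.1588

tan delta = 0.1588


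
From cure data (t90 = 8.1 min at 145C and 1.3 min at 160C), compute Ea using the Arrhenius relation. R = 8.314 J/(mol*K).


T1 = 418.15 K, T2 = 433.15 K
1/T1 - 1/T2 = 8.2817e-05
ln(t1/t2) = ln(8.1/1.3) = 1.8295
Ea = 8.314 * 1.8295 / 8.2817e-05 = 183662.9462 J/mol
Ea = 183.66 kJ/mol

183.66 kJ/mol


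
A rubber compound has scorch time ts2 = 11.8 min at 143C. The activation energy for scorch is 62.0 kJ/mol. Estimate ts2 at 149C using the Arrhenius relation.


Convert temperatures: T1 = 143 + 273.15 = 416.15 K, T2 = 149 + 273.15 = 422.15 K
ts2_new = 11.8 * exp(62000 / 8.314 * (1/422.15 - 1/416.15))
1/T2 - 1/T1 = -3.4153e-05
ts2_new = 9.15 min

9.15 min


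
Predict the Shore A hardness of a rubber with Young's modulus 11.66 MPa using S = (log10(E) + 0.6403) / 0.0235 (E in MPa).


log10(E) = 0.0235*S - 0.6403  =>  S = (log10(E) + 0.6403) / 0.0235
log10(11.66) = 1.066699
S = (1.066699 + 0.6403) / 0.0235 = 1.706999 / 0.0235
S = 72.6

Shore A = 72.6


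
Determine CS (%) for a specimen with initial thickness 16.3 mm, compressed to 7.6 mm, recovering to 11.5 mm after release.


CS = (t0 - recovered) / (t0 - ts) * 100
= (16.3 - 11.5) / (16.3 - 7.6) * 100
= 4.8 / 8.7 * 100
= 55.2%

55.2%


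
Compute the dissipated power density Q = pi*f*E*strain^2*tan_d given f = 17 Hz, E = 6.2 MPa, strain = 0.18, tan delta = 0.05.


Q = pi * f * E * strain^2 * tan_d
= pi * 17 * 6.2 * 0.18^2 * 0.05
= pi * 17 * 6.2 * 0.0324 * 0.05
= 0.5364

Q = 0.5364


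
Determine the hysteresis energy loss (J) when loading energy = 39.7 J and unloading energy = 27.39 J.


Hysteresis loss = loading - unloading
= 39.7 - 27.39
= 12.31 J

12.31 J


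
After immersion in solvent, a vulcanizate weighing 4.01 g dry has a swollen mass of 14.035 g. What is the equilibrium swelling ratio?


Q = W_swollen / W_dry
Q = 14.035 / 4.01
Q = 3.5

Q = 3.5


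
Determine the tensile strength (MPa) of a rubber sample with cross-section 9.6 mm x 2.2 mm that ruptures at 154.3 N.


Area = width * thickness = 9.6 * 2.2 = 21.12 mm^2
TS = force / area = 154.3 / 21.12 = 7.31 MPa

7.31 MPa


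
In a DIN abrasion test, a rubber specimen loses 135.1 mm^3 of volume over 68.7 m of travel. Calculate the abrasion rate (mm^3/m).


Rate = volume_loss / distance
= 135.1 / 68.7
= 1.967 mm^3/m

1.967 mm^3/m


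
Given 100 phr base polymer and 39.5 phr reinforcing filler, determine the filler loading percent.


Filler % = filler / (rubber + filler) * 100
= 39.5 / (100 + 39.5) * 100
= 39.5 / 139.5 * 100
= 28.32%

28.32%


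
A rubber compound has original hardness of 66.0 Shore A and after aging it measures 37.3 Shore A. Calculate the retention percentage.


Retention = aged / original * 100
= 37.3 / 66.0 * 100
= 56.5%

56.5%


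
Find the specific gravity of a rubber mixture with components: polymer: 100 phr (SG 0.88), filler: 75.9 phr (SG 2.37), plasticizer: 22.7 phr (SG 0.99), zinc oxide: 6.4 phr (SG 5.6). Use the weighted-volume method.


Sum of weights = 205.0
Volume contributions:
  polymer: 100/0.88 = 113.6364
  filler: 75.9/2.37 = 32.0253
  plasticizer: 22.7/0.99 = 22.9293
  zinc oxide: 6.4/5.6 = 1.1429
Sum of volumes = 169.7338
SG = 205.0 / 169.7338 = 1.208

SG = 1.208


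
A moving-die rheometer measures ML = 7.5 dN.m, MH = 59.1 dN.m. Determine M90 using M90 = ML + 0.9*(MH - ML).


M90 = ML + 0.9 * (MH - ML)
M90 = 7.5 + 0.9 * (59.1 - 7.5)
M90 = 7.5 + 0.9 * 51.6
M90 = 53.94 dN.m

53.94 dN.m


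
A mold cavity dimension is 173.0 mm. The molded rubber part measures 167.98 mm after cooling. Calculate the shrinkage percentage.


Shrinkage = (mold - part) / mold * 100
= (173.0 - 167.98) / 173.0 * 100
= 5.02 / 173.0 * 100
= 2.9%

2.9%


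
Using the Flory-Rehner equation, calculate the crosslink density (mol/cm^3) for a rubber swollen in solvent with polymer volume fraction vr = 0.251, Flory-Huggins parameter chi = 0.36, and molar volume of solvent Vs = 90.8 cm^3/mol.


ln(1 - vr) = ln(1 - 0.251) = -0.2890
Numerator = -((-0.2890) + 0.251 + 0.36 * 0.251^2) = 0.0153
Denominator = 90.8 * (0.251^(1/3) - 0.251/2) = 45.8812
nu = 0.0153 / 45.8812 = 3.3425e-04 mol/cm^3

3.3425e-04 mol/cm^3


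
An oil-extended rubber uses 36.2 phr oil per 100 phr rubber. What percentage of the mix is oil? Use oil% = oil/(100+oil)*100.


Oil % = oil / (100 + oil) * 100
= 36.2 / (100 + 36.2) * 100
= 36.2 / 136.2 * 100
= 26.58%

26.58%


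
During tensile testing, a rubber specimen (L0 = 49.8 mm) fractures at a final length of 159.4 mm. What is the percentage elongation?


Elongation = (Lf - L0) / L0 * 100
= (159.4 - 49.8) / 49.8 * 100
= 109.6 / 49.8 * 100
= 220.1%

220.1%


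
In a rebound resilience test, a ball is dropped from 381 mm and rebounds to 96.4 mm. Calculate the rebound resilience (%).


Resilience = h_rebound / h_drop * 100
= 96.4 / 381 * 100
= 25.3%

25.3%


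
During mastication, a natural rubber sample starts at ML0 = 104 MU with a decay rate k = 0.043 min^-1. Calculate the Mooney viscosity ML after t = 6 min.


ML = ML0 * exp(-k * t)
ML = 104 * exp(-0.043 * 6)
ML = 104 * 0.7726
ML = 80.35 MU

80.35 MU


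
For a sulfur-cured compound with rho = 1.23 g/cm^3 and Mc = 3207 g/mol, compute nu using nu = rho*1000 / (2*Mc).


nu = rho * 1000 / (2 * Mc)
nu = 1.23 * 1000 / (2 * 3207)
nu = 1230.0 / 6414
nu = 0.1918 mol/L

0.1918 mol/L


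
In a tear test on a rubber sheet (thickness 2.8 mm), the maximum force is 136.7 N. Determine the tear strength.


Tear strength = force / thickness
= 136.7 / 2.8
= 48.82 N/mm

48.82 N/mm


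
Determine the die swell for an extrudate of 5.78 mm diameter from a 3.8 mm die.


Die swell ratio = D_extrudate / D_die
= 5.78 / 3.8
= 1.521

Die swell = 1.521
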